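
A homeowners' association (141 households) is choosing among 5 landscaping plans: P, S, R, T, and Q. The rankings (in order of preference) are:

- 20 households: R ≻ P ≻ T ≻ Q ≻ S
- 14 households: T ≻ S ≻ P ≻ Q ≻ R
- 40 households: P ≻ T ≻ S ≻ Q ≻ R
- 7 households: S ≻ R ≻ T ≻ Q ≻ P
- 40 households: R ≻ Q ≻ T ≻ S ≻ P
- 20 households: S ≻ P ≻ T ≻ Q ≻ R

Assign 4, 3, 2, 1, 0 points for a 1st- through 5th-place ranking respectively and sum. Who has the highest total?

P: 20·3 + 14·2 + 40·4 + 7·0 + 40·0 + 20·3 = 308
S: 20·0 + 14·3 + 40·2 + 7·4 + 40·1 + 20·4 = 270
R: 20·4 + 14·0 + 40·0 + 7·3 + 40·4 + 20·0 = 261
T: 20·2 + 14·4 + 40·3 + 7·2 + 40·2 + 20·2 = 350
Q: 20·1 + 14·1 + 40·1 + 7·1 + 40·3 + 20·1 = 221
T has the highest Borda score (350).

T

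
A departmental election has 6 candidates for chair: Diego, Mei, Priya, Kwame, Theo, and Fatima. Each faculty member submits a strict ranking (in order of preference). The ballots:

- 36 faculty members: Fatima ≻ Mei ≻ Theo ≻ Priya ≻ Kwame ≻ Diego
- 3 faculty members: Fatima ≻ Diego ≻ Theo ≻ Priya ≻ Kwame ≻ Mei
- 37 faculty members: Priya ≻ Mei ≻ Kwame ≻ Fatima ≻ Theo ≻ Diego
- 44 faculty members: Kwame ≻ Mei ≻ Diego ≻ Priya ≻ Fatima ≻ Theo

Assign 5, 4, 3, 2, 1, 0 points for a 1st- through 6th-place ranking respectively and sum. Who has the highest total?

Mei

Diego: 36·0 + 3·4 + 37·0 + 44·3 = 144
Mei: 36·4 + 3·0 + 37·4 + 44·4 = 468
Priya: 36·2 + 3·2 + 37·5 + 44·2 = 351
Kwame: 36·1 + 3·1 + 37·3 + 44·5 = 370
Theo: 36·3 + 3·3 + 37·1 + 44·0 = 154
Fatima: 36·5 + 3·5 + 37·2 + 44·1 = 313
Mei has the highest Borda score (468).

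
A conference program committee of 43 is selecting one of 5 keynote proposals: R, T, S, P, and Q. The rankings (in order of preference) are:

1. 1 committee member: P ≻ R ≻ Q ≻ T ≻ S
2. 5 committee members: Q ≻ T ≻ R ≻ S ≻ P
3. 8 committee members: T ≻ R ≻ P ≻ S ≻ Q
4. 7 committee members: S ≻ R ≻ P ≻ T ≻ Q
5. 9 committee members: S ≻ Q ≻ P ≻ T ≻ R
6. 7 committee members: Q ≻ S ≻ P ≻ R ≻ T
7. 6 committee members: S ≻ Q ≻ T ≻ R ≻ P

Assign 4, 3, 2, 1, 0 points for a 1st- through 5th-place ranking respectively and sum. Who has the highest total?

R: 1·3 + 5·2 + 8·3 + 7·3 + 9·0 + 7·1 + 6·1 = 71
T: 1·1 + 5·3 + 8·4 + 7·1 + 9·1 + 7·0 + 6·2 = 76
S: 1·0 + 5·1 + 8·1 + 7·4 + 9·4 + 7·3 + 6·4 = 122
P: 1·4 + 5·0 + 8·2 + 7·2 + 9·2 + 7·2 + 6·0 = 66
Q: 1·2 + 5·4 + 8·0 + 7·0 + 9·3 + 7·4 + 6·3 = 95
S has the highest Borda score (122).

S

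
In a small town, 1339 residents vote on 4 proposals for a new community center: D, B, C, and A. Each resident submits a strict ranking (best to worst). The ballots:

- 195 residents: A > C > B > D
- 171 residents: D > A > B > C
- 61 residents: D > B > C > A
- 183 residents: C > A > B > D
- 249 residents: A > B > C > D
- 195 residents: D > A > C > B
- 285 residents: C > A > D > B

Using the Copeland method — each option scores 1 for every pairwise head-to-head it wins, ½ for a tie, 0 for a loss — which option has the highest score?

A

D: beats B; loses to C and A → score 1.
B: loses to D, C, and A → score 0.
C: beats D and B; loses to A → score 2.
A: beats D, B, and C → score 3.
A has the best pairwise record.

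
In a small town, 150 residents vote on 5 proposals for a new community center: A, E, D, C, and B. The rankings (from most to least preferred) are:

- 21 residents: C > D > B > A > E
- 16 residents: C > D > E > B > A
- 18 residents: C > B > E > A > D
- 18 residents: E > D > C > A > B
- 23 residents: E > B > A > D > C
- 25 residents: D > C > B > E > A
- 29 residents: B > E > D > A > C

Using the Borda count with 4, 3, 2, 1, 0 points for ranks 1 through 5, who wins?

A: 21·1 + 16·0 + 18·1 + 18·1 + 23·2 + 25·0 + 29·1 = 132
E: 21·0 + 16·2 + 18·2 + 18·4 + 23·4 + 25·1 + 29·3 = 344
D: 21·3 + 16·3 + 18·0 + 18·3 + 23·1 + 25·4 + 29·2 = 346
C: 21·4 + 16·4 + 18·4 + 18·2 + 23·0 + 25·3 + 29·0 = 331
B: 21·2 + 16·1 + 18·3 + 18·0 + 23·3 + 25·2 + 29·4 = 347
B has the highest Borda score (347).

B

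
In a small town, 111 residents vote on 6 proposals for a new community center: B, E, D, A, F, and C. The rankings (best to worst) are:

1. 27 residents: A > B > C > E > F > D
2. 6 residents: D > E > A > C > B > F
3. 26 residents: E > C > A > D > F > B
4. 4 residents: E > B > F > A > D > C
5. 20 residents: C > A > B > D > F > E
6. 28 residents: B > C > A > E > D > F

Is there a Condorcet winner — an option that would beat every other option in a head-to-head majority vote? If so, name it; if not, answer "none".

Checking pairwise contests:
A beats B 79–32.
B beats E 75–36.
B beats D 79–32.
C beats A 74–37.
B beats F 85–26.
B beats C 59–52.
Every option loses at least one head-to-head, so there is no Condorcet winner.

none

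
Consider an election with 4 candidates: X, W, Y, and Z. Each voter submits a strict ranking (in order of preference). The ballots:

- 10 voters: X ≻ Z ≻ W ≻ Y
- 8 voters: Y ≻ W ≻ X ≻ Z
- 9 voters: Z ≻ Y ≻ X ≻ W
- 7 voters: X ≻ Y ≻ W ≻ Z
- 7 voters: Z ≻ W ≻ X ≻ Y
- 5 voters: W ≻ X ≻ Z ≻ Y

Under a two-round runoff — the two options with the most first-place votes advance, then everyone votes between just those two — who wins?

X

Round 1 first-place votes: X 17, W 5, Y 8, Z 16.
X and Z advance.
Runoff: X is preferred to Z by 30 voters; Z by 16.
X wins the runoff.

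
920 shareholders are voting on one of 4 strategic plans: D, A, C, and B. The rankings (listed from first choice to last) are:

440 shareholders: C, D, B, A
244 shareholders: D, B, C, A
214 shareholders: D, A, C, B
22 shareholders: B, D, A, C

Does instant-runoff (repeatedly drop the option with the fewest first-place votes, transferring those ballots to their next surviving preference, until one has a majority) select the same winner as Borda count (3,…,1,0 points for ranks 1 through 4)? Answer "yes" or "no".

Instant-runoff — R1 D 458, A 0, C 440, B 22 (A out); R2 D 458, C 440, B 22 (B out); R3 D 480, C 440 (D winner). Winner: D.
Borda — scores: D 2298, A 450, C 1778, B 994. Winner: D.
The two methods agree.

yes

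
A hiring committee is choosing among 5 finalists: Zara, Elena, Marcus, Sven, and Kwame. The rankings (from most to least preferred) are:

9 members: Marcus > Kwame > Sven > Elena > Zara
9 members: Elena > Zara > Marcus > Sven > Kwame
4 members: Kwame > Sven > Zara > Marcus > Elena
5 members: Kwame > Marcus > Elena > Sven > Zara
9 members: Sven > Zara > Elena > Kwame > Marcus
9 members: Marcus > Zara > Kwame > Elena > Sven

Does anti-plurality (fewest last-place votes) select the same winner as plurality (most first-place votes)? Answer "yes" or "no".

no

Anti-plurality — last-place votes: Zara 14, Elena 4, Marcus 9, Sven 9, Kwame 9. Winner: Elena.
Plurality — first-place votes: Zara 0, Elena 9, Marcus 18, Sven 9, Kwame 9. Winner: Marcus.
The two methods disagree.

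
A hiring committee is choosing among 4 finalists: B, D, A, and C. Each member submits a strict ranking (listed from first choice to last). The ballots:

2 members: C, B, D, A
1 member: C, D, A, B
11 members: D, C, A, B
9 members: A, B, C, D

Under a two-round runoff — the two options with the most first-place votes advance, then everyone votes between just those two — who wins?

D

Round 1 first-place votes: B 0, D 11, A 9, C 3.
D and A advance.
Runoff: D is preferred to A by 14 voters; A by 9.
D wins the runoff.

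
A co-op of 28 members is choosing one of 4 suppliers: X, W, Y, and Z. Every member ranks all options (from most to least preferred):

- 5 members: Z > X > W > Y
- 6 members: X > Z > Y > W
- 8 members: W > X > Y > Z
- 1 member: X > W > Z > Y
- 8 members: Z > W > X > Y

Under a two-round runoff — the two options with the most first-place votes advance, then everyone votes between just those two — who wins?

Z

Round 1 first-place votes: X 7, W 8, Y 0, Z 13.
Z and W advance.
Runoff: Z is preferred to W by 19 voters; W by 9.
Z wins the runoff.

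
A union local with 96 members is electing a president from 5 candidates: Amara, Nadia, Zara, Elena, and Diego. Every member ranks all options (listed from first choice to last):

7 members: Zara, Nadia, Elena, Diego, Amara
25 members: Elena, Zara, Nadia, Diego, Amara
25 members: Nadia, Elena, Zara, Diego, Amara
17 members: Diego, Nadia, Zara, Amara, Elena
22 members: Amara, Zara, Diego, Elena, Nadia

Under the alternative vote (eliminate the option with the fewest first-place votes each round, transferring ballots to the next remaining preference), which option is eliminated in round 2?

Diego

Round 1: Amara 22, Nadia 25, Zara 7, Elena 25, Diego 17. Eliminate Zara.
Round 2: Amara 22, Nadia 32, Elena 25, Diego 17. Eliminate Diego.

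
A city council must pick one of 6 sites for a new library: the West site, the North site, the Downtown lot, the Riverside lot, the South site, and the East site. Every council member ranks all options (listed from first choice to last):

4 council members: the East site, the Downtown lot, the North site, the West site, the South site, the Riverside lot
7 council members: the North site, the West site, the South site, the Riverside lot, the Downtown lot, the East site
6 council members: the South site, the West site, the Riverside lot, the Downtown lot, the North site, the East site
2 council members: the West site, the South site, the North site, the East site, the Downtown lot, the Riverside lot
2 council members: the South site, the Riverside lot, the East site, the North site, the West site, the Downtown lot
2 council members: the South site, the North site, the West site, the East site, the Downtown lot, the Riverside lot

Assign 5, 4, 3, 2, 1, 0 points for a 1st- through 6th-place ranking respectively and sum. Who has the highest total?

the West site: 4·2 + 7·4 + 6·4 + 2·5 + 2·1 + 2·3 = 78
the North site: 4·3 + 7·5 + 6·1 + 2·3 + 2·2 + 2·4 = 71
the Downtown lot: 4·4 + 7·1 + 6·2 + 2·1 + 2·0 + 2·1 = 39
the Riverside lot: 4·0 + 7·2 + 6·3 + 2·0 + 2·4 + 2·0 = 40
the South site: 4·1 + 7·3 + 6·5 + 2·4 + 2·5 + 2·5 = 83
the East site: 4·5 + 7·0 + 6·0 + 2·2 + 2·3 + 2·2 = 34
the South site has the highest Borda score (83).

the South site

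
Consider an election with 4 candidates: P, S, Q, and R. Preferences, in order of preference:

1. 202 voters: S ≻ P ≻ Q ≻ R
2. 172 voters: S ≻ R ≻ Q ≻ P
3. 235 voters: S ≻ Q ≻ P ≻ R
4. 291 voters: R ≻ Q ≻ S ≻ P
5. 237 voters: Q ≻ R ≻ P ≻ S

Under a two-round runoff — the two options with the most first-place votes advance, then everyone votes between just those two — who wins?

S

Round 1 first-place votes: P 0, S 609, Q 237, R 291.
S and R advance.
Runoff: S is preferred to R by 609 voters; R by 528.
S wins the runoff.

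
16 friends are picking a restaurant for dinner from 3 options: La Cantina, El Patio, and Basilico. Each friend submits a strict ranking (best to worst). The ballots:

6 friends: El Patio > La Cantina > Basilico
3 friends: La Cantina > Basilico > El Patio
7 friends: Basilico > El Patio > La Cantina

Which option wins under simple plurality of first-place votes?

Basilico

First-place votes: La Cantina 3, El Patio 6, Basilico 7.
Basilico has the most first-place votes.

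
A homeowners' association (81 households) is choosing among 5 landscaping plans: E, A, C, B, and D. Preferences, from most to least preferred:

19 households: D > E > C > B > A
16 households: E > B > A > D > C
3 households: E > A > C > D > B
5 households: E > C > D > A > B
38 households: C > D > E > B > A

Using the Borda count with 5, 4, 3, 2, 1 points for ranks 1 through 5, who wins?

E

E: 19·4 + 16·5 + 3·5 + 5·5 + 38·3 = 310
A: 19·1 + 16·3 + 3·4 + 5·2 + 38·1 = 127
C: 19·3 + 16·1 + 3·3 + 5·4 + 38·5 = 292
B: 19·2 + 16·4 + 3·1 + 5·1 + 38·2 = 186
D: 19·5 + 16·2 + 3·2 + 5·3 + 38·4 = 300
E has the highest Borda score (310).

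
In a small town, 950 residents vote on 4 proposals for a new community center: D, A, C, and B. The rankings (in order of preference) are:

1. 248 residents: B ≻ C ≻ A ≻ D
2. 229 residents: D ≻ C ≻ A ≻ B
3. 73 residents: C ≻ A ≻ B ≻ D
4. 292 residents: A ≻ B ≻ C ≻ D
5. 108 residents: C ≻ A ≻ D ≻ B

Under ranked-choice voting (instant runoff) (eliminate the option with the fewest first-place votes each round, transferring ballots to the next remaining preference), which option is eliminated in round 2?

Round 1: D 229, A 292, C 181, B 248. Eliminate C.
Round 2: D 229, A 473, B 248. Eliminate D.

D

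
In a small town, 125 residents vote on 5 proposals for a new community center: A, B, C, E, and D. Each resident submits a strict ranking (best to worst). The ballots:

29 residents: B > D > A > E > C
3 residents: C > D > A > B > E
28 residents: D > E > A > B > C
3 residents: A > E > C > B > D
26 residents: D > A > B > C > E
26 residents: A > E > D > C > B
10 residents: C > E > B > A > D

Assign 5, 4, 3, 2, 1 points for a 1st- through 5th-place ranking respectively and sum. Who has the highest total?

D

A: 29·3 + 3·3 + 28·3 + 3·5 + 26·4 + 26·5 + 10·2 = 449
B: 29·5 + 3·2 + 28·2 + 3·2 + 26·3 + 26·1 + 10·3 = 347
C: 29·1 + 3·5 + 28·1 + 3·3 + 26·2 + 26·2 + 10·5 = 235
E: 29·2 + 3·1 + 28·4 + 3·4 + 26·1 + 26·4 + 10·4 = 355
D: 29·4 + 3·4 + 28·5 + 3·1 + 26·5 + 26·3 + 10·1 = 489
D has the highest Borda score (489).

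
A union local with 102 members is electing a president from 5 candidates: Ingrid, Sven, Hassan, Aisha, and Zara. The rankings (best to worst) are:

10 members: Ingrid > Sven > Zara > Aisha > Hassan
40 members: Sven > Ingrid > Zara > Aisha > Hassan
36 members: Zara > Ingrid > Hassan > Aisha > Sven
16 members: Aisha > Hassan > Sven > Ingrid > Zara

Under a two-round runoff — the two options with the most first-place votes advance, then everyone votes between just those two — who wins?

Sven

Round 1 first-place votes: Ingrid 10, Sven 40, Hassan 0, Aisha 16, Zara 36.
Sven and Zara advance.
Runoff: Sven is preferred to Zara by 66 voters; Zara by 36.
Sven wins the runoff.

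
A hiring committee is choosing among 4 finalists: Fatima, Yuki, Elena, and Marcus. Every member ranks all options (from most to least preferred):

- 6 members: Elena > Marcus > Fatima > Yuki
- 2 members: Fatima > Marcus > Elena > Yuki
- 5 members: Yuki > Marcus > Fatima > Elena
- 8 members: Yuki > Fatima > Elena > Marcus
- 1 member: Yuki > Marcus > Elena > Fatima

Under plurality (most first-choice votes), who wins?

Yuki

First-place votes: Fatima 2, Yuki 14, Elena 6, Marcus 0.
Yuki has the most first-place votes.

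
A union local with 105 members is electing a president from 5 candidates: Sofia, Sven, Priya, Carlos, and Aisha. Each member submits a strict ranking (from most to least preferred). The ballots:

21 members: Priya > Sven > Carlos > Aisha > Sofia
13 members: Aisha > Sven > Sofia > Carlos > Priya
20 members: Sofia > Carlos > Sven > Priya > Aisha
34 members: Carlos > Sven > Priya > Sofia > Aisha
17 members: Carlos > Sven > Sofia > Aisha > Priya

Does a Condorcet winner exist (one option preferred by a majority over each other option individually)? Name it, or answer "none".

Carlos vs Sofia: 72–33 for Carlos.
Carlos vs Sven: 71–34 for Carlos.
Carlos vs Priya: 84–21 for Carlos.
Carlos vs Aisha: 92–13 for Carlos.
Carlos beats every other option head-to-head.

Carlos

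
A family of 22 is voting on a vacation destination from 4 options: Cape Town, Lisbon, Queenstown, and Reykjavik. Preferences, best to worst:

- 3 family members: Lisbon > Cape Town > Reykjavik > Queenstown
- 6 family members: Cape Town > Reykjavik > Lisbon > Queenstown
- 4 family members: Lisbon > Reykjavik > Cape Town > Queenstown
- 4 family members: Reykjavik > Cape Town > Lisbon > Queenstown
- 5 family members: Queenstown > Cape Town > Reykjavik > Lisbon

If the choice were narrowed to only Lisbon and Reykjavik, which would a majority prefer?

Voters preferring Lisbon to Reykjavik: 7; preferring Reykjavik to Lisbon: 15.
Reykjavik wins the head-to-head.

Reykjavik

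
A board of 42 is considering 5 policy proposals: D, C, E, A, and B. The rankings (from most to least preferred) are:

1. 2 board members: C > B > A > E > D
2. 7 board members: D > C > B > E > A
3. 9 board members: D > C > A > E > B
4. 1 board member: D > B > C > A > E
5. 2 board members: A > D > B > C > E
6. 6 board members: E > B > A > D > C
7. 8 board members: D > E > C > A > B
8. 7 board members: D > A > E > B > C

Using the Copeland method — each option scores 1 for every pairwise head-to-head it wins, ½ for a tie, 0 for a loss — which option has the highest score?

D: beats C, E, A, and B → score 4.
C: beats A and B; ties E; loses to D → score 2.5.
E: beats B; ties C and A; loses to D → score 2.
A: beats B; ties E; loses to D and C → score 1.5.
B: loses to D, C, E, and A → score 0.
D has the best pairwise record.

D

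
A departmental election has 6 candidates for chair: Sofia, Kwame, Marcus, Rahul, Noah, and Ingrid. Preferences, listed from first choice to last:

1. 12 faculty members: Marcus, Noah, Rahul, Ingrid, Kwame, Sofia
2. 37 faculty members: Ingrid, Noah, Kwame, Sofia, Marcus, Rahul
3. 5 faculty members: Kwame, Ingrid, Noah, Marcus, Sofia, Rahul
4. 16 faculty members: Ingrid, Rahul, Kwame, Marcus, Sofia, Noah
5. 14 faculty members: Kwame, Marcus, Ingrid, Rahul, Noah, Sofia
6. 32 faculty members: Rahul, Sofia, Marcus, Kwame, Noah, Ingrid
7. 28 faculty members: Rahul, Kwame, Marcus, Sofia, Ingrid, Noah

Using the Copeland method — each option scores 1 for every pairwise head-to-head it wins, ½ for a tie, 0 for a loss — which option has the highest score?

Sofia: beats Noah; loses to Kwame, Marcus, Rahul, and Ingrid → score 1.
Kwame: beats Sofia, Marcus, Noah, and Ingrid; loses to Rahul → score 4.
Marcus: beats Sofia, Noah, and Ingrid; loses to Kwame and Rahul → score 3.
Rahul: beats Sofia, Kwame, Marcus, and Noah; ties Ingrid → score 4.5.
Noah: loses to Sofia, Kwame, Marcus, Rahul, and Ingrid → score 0.
Ingrid: beats Sofia and Noah; ties Rahul; loses to Kwame and Marcus → score 2.5.
Rahul has the best pairwise record.

Rahul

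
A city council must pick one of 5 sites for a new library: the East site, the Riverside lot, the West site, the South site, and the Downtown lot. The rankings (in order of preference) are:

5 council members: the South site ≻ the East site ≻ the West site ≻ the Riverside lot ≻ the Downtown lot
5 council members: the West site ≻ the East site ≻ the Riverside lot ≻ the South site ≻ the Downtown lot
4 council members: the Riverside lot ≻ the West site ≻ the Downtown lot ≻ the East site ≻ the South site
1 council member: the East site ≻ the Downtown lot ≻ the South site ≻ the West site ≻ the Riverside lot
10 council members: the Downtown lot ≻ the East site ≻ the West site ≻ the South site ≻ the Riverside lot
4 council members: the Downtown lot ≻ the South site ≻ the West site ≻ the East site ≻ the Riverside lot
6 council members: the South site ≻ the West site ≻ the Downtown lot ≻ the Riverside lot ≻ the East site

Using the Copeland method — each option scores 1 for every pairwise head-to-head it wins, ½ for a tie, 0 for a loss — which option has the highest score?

the West site

the East site: beats the Riverside lot and the South site; loses to the West site and the Downtown lot → score 2.
the Riverside lot: loses to the East site, the West site, the South site, and the Downtown lot → score 0.
the West site: beats the East site, the Riverside lot, the South site, and the Downtown lot → score 4.
the South site: beats the Riverside lot; loses to the East site, the West site, and the Downtown lot → score 1.
the Downtown lot: beats the East site, the Riverside lot, and the South site; loses to the West site → score 3.
the West site has the best pairwise record.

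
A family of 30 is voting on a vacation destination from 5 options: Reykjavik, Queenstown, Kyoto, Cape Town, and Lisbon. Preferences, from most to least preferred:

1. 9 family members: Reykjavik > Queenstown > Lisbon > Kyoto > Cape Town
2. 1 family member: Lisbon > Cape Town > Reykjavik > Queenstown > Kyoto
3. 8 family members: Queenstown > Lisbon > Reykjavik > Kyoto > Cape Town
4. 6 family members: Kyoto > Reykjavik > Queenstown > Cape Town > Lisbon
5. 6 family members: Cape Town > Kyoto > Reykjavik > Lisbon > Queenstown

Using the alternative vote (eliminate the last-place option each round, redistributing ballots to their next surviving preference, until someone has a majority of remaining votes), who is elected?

Reykjavik

Round 1: Reykjavik 9, Queenstown 8, Kyoto 6, Cape Town 6, Lisbon 1. Eliminate Lisbon.
Round 2: Reykjavik 9, Queenstown 8, Kyoto 6, Cape Town 7. Eliminate Kyoto.
Round 3: Reykjavik 15, Queenstown 8, Cape Town 7. Eliminate Cape Town.
Round 4: Reykjavik 22, Queenstown 8. Reykjavik has a majority.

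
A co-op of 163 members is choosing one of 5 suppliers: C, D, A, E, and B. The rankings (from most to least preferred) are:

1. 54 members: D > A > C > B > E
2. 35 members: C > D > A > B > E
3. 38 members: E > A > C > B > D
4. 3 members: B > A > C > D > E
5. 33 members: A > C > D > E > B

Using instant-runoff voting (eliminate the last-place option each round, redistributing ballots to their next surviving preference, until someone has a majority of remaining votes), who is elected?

Round 1: C 35, D 54, A 33, E 38, B 3. Eliminate B.
Round 2: C 35, D 54, A 36, E 38. Eliminate C.
Round 3: D 89, A 36, E 38. D has a majority.

D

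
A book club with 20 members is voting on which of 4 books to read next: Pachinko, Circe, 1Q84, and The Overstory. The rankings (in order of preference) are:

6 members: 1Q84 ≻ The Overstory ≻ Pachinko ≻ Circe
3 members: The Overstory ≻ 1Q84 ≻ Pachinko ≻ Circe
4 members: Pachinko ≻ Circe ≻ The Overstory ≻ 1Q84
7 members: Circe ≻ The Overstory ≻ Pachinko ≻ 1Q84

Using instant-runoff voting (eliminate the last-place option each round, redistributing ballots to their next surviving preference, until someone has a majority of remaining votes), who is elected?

Circe

Round 1: Pachinko 4, Circe 7, 1Q84 6, The Overstory 3. Eliminate The Overstory.
Round 2: Pachinko 4, Circe 7, 1Q84 9. Eliminate Pachinko.
Round 3: Circe 11, 1Q84 9. Circe has a majority.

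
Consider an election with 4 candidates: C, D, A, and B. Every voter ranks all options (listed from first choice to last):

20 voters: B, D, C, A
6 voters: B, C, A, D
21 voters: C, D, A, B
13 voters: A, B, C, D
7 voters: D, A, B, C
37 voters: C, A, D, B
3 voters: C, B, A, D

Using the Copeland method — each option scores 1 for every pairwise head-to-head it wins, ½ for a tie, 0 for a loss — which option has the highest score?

C

C: beats D, A, and B → score 3.
D: beats B; loses to C and A → score 1.
A: beats D and B; loses to C → score 2.
B: loses to C, D, and A → score 0.
C has the best pairwise record.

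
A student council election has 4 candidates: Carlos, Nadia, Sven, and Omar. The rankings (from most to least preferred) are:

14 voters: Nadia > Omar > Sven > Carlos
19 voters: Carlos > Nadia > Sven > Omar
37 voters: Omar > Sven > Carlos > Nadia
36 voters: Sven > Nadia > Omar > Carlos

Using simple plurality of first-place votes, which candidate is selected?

Omar

First-place votes: Carlos 19, Nadia 14, Sven 36, Omar 37.
Omar has the most first-place votes.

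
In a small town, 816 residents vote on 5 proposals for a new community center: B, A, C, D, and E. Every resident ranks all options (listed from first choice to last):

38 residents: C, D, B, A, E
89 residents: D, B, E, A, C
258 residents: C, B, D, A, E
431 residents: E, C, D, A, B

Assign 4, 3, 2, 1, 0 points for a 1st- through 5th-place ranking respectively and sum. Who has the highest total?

C

B: 38·2 + 89·3 + 258·3 + 431·0 = 1117
A: 38·1 + 89·1 + 258·1 + 431·1 = 816
C: 38·4 + 89·0 + 258·4 + 431·3 = 2477
D: 38·3 + 89·4 + 258·2 + 431·2 = 1848
E: 38·0 + 89·2 + 258·0 + 431·4 = 1902
C has the highest Borda score (2477).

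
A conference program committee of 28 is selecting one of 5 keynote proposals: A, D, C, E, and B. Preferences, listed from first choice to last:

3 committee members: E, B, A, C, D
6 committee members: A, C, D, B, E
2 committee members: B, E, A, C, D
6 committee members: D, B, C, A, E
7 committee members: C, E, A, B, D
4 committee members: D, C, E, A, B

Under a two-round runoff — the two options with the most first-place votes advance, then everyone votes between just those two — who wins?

Round 1 first-place votes: A 6, D 10, C 7, E 3, B 2.
D and C advance.
Runoff: D is preferred to C by 10 voters; C by 18.
C wins the runoff.

C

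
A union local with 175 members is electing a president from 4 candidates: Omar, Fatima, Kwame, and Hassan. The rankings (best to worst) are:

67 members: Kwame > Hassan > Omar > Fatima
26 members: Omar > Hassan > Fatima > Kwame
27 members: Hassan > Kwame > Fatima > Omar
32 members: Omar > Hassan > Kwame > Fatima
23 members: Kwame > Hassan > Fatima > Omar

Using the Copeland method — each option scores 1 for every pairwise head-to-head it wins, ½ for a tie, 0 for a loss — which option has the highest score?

Omar: beats Fatima; loses to Kwame and Hassan → score 1.
Fatima: loses to Omar, Kwame, and Hassan → score 0.
Kwame: beats Omar, Fatima, and Hassan → score 3.
Hassan: beats Omar and Fatima; loses to Kwame → score 2.
Kwame has the best pairwise record.

Kwame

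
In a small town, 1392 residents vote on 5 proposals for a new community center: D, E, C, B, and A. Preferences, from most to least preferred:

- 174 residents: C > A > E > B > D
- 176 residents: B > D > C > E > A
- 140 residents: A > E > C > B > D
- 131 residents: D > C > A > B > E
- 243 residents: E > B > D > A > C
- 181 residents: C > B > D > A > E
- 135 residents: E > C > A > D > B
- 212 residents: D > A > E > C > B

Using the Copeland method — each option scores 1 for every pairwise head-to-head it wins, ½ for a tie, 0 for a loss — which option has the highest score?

D: beats E, C, and A; loses to B → score 3.
E: beats C and B; loses to D and A → score 2.
C: beats B and A; loses to D and E → score 2.
B: beats D; loses to E, C, and A → score 1.
A: beats E and B; loses to D and C → score 2.
D has the best pairwise record.

D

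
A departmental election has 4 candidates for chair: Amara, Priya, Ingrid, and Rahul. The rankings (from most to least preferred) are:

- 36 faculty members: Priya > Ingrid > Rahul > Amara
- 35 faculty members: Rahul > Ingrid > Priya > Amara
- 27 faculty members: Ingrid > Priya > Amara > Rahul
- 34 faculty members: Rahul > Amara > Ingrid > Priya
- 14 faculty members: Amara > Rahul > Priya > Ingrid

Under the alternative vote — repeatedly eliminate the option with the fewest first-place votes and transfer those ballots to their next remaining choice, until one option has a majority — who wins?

Round 1: Amara 14, Priya 36, Ingrid 27, Rahul 69. Eliminate Amara.
Round 2: Priya 36, Ingrid 27, Rahul 83. Rahul has a majority.

Rahul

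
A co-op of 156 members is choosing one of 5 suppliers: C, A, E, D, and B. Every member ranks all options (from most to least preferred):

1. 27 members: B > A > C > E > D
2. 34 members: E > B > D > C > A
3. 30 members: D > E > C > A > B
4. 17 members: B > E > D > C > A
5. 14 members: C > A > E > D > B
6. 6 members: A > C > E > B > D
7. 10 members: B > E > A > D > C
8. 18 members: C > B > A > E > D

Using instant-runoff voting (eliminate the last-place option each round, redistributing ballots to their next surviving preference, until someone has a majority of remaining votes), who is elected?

Round 1: C 32, A 6, E 34, D 30, B 54. Eliminate A.
Round 2: C 38, E 34, D 30, B 54. Eliminate D.
Round 3: C 38, E 64, B 54. Eliminate C.
Round 4: E 84, B 72. E has a majority.

E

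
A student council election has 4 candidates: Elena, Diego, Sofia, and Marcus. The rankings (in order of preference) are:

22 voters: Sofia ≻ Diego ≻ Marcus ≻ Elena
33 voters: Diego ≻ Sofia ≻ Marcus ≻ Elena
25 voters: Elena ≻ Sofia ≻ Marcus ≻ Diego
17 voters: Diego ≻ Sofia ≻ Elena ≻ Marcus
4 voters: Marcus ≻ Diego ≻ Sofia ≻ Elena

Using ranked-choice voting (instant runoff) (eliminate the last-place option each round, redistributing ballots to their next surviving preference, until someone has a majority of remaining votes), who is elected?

Round 1: Elena 25, Diego 50, Sofia 22, Marcus 4. Eliminate Marcus.
Round 2: Elena 25, Diego 54, Sofia 22. Diego has a majority.

Diego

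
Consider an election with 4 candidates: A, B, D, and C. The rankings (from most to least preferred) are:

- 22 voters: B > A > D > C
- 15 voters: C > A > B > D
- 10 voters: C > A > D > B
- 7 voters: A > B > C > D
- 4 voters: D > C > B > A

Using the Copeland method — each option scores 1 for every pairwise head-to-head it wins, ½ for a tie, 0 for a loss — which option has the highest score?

A: beats B and D; ties C → score 2.5.
B: beats D; ties C; loses to A → score 1.5.
D: loses to A, B, and C → score 0.
C: beats D; ties A and B → score 2.
A has the best pairwise record.

A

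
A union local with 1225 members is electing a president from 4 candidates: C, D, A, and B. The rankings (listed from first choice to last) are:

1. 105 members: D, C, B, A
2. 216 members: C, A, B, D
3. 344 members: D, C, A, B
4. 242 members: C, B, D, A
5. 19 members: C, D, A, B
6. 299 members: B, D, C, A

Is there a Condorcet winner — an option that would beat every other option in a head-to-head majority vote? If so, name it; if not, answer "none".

none

Checking pairwise contests:
D beats C 748–477.
B beats D 757–468.
C beats A 1225–0.
C beats B 926–299.
Every option loses at least one head-to-head, so there is no Condorcet winner.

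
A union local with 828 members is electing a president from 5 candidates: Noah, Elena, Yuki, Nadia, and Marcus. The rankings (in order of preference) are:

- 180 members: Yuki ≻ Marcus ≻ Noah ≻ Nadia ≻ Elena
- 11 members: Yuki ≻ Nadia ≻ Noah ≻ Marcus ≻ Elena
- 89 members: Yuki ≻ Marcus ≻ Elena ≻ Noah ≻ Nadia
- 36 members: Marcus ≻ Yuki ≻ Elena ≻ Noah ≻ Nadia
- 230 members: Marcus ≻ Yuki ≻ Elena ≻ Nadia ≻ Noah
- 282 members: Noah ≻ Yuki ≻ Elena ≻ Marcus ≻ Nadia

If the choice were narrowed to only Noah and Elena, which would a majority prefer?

Noah

Voters preferring Noah to Elena: 473; preferring Elena to Noah: 355.
Noah wins the head-to-head.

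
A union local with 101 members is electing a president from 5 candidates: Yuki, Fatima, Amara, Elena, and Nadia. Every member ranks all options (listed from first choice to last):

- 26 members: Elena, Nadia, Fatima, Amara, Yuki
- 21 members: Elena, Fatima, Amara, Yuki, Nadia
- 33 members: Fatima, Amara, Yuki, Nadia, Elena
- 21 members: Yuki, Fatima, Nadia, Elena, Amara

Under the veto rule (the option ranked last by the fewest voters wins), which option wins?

Fatima

Last-place votes: Yuki 26, Fatima 0, Amara 21, Elena 33, Nadia 21.
Fatima is ranked last by the fewest voters, so Fatima wins.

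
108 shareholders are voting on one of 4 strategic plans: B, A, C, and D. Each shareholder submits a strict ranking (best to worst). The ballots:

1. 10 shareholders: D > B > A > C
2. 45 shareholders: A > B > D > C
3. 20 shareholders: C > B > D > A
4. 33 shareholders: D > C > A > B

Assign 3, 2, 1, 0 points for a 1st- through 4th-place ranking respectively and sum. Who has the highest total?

D

B: 10·2 + 45·2 + 20·2 + 33·0 = 150
A: 10·1 + 45·3 + 20·0 + 33·1 = 178
C: 10·0 + 45·0 + 20·3 + 33·2 = 126
D: 10·3 + 45·1 + 20·1 + 33·3 = 194
D has the highest Borda score (194).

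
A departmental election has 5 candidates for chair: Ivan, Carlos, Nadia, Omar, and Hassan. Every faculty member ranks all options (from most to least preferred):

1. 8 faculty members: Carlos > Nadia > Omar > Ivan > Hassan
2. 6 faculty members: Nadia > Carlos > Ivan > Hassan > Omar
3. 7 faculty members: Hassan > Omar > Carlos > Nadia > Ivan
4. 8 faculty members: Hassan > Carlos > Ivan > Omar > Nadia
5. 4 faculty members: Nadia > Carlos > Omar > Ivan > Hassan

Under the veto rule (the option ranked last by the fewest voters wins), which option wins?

Carlos

Last-place votes: Ivan 7, Carlos 0, Nadia 8, Omar 6, Hassan 12.
Carlos is ranked last by the fewest voters, so Carlos wins.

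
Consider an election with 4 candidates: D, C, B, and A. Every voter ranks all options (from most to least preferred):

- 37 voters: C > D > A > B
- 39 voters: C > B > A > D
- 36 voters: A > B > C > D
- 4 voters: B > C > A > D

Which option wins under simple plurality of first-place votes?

First-place votes: D 0, C 76, B 4, A 36.
C has the most first-place votes.

C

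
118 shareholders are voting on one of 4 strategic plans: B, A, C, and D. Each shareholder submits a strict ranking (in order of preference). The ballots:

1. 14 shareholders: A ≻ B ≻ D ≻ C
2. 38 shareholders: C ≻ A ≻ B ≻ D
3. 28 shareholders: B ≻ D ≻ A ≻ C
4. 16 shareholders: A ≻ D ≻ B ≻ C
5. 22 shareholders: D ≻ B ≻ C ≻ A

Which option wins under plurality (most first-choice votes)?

First-place votes: B 28, A 30, C 38, D 22.
C has the most first-place votes.

C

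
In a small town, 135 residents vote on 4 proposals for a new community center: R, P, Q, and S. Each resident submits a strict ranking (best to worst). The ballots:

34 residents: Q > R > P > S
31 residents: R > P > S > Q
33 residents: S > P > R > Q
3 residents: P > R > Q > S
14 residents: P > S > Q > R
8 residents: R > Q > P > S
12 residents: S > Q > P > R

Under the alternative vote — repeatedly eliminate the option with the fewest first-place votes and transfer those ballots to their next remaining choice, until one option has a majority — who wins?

Round 1: R 39, P 17, Q 34, S 45. Eliminate P.
Round 2: R 42, Q 34, S 59. Eliminate Q.
Round 3: R 76, S 59. R has a majority.

R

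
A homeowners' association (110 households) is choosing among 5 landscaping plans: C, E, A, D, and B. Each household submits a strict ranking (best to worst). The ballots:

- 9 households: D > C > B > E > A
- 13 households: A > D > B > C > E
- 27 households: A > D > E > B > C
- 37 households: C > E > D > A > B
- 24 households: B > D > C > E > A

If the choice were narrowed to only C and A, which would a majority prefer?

Voters preferring C to A: 70; preferring A to C: 40.
C wins the head-to-head.

C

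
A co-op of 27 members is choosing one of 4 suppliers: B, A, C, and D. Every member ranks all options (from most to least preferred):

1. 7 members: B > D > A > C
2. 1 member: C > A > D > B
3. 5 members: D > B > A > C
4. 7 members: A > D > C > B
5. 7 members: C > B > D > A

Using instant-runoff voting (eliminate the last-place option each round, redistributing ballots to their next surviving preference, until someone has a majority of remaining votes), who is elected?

Round 1: B 7, A 7, C 8, D 5. Eliminate D.
Round 2: B 12, A 7, C 8. Eliminate A.
Round 3: B 12, C 15. C has a majority.

C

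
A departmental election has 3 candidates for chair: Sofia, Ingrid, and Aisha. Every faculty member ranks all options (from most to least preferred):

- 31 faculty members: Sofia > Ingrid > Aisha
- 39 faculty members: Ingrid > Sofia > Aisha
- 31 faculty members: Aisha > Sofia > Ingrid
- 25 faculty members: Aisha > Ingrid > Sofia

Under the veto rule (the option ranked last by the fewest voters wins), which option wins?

Sofia

Last-place votes: Sofia 25, Ingrid 31, Aisha 70.
Sofia is ranked last by the fewest voters, so Sofia wins.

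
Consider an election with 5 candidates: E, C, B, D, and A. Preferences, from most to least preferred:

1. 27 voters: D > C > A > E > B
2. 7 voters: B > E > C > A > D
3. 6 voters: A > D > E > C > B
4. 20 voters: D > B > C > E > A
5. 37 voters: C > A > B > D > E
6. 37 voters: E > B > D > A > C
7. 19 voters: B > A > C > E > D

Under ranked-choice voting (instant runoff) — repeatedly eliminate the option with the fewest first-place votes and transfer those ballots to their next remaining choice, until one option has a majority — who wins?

D

Round 1: E 37, C 37, B 26, D 47, A 6. Eliminate A.
Round 2: E 37, C 37, B 26, D 53. Eliminate B.
Round 3: E 44, C 56, D 53. Eliminate E.
Round 4: C 63, D 90. D has a majority.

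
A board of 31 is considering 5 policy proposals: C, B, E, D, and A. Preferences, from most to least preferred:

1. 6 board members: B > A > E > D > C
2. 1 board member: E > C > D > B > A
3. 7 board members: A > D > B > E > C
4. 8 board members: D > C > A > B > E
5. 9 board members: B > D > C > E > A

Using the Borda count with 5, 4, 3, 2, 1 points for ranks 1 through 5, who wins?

D

C: 6·1 + 1·4 + 7·1 + 8·4 + 9·3 = 76
B: 6·5 + 1·2 + 7·3 + 8·2 + 9·5 = 114
E: 6·3 + 1·5 + 7·2 + 8·1 + 9·2 = 63
D: 6·2 + 1·3 + 7·4 + 8·5 + 9·4 = 119
A: 6·4 + 1·1 + 7·5 + 8·3 + 9·1 = 93
D has the highest Borda score (119).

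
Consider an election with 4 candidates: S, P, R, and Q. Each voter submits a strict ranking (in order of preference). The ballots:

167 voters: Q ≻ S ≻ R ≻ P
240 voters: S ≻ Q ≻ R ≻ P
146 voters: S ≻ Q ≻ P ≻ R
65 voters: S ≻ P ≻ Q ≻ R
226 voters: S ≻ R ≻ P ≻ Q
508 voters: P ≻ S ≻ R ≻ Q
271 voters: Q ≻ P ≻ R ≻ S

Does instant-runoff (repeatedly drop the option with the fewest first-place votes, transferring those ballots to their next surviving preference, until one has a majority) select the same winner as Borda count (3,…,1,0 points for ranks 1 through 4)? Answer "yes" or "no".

yes

Instant-runoff — R1 S 677, P 508, R 0, Q 438 (R out); R2 S 677, P 508, Q 438 (Q out); R3 S 844, P 779 (S winner). Winner: S.
Borda — scores: S 3381, P 2568, R 1638, Q 2151. Winner: S.
The two methods agree.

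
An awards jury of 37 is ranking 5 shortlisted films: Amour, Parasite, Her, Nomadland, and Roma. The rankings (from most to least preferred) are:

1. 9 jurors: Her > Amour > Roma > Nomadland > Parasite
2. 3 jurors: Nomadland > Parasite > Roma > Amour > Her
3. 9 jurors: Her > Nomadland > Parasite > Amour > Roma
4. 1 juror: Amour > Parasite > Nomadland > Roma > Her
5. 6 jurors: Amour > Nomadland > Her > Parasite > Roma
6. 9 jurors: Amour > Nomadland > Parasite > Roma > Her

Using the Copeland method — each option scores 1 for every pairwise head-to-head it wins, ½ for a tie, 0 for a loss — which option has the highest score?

Amour: beats Parasite, Her, Nomadland, and Roma → score 4.
Parasite: beats Roma; loses to Amour, Her, and Nomadland → score 1.
Her: beats Parasite and Roma; loses to Amour and Nomadland → score 2.
Nomadland: beats Parasite, Her, and Roma; loses to Amour → score 3.
Roma: loses to Amour, Parasite, Her, and Nomadland → score 0.
Amour has the best pairwise record.

Amour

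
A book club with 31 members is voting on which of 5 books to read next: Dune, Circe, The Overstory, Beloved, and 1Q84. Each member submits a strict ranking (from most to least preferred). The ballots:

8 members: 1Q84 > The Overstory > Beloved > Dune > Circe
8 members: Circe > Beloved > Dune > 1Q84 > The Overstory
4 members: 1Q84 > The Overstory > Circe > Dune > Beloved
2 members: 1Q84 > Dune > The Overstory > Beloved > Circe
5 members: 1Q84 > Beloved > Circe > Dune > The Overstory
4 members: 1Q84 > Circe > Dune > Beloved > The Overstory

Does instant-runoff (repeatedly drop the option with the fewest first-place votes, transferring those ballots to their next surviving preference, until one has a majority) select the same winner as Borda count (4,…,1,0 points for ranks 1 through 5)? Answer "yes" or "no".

yes

Instant-runoff — R1 Dune 0, Circe 8, The Overstory 0, Beloved 0, 1Q84 23 (1Q84 winner). Winner: 1Q84.
Borda — scores: Dune 47, Circe 62, The Overstory 40, Beloved 61, 1Q84 100. Winner: 1Q84.
The two methods agree.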